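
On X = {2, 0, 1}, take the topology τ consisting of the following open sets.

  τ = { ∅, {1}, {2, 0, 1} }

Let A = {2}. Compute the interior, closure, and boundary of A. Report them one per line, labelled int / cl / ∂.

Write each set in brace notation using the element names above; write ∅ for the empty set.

U open, U⊆A: ∅. int(A) = ⋃ = ∅
X∖A={0, 1}, int(X∖A)={1}, hence cl(A)={2, 0}
∂A: remove int from cl → {2, 0}

int(A) = ∅
cl(A)  = {2, 0}
∂A     = {2, 0}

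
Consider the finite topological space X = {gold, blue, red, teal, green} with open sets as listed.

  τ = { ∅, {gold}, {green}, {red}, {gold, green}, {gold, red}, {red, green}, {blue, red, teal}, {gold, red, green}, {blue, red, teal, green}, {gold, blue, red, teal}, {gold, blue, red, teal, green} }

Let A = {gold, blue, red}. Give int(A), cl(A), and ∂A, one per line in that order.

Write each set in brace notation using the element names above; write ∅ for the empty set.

int(A) = {gold, red}
cl(A)  = {gold, blue, red, teal}
∂A     = {blue, teal}

opens ⊆ A: ∅, {red}, {gold}, {gold, red}; union → int = {gold, red}
complement {teal, green}; its interior {green}; cl(A) = X∖{green} = {gold, blue, red, teal}
boundary = {gold, blue, red, teal} ∖ {gold, red} = {blue, teal}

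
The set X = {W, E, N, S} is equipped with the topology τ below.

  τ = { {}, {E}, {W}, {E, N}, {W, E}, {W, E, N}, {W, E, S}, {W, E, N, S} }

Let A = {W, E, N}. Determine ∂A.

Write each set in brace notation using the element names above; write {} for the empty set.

opens ⊆ A: {}, {E}, {W}, {E, N}, {W, E}, {W, E, N}; union → int = {W, E, N}
complement {S}; its interior {}; cl(A) = X∖{} = {W, E, N, S}
boundary = {W, E, N, S} ∖ {W, E, N} = {S}

{S}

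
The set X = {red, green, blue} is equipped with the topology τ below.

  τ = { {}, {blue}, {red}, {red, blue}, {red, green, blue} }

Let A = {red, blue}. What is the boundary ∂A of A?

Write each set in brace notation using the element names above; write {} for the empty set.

{green}

U open, U⊆A: {}, {red}, {blue}, {red, blue}. int(A) = ⋃ = {red, blue}
X∖A={green}, int(X∖A)={}, hence cl(A)={red, green, blue}
∂A: remove int from cl → {green}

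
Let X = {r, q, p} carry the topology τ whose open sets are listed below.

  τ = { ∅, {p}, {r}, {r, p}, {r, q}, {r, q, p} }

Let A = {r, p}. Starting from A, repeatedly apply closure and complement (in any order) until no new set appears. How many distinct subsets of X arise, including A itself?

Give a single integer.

X∖A={q}, int(X∖A)=∅, hence cl(A)={r, q, p}
Orbit (k=closure, c=complement):
  1. A     = {r, p}
  2. kA    = {r, q, p}
  3. cA    = {q}
  4. ckA   = ∅
(closed under both — stop)

4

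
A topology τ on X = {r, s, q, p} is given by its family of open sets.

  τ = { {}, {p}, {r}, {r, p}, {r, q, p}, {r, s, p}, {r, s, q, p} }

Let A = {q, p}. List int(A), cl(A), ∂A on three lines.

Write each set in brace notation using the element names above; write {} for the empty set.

opens ⊆ A: {}, {p}; union → int = {p}
complement {r, s}; its interior {r}; cl(A) = X∖{r} = {s, q, p}
boundary = {s, q, p} ∖ {p} = {s, q}

int(A) = {p}
cl(A)  = {s, q, p}
∂A     = {s, q}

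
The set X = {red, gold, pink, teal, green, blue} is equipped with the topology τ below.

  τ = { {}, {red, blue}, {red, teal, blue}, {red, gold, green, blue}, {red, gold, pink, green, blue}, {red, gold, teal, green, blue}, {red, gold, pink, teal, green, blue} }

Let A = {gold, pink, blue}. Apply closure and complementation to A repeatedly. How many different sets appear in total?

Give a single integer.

X∖A={red, teal, green}, int(X∖A)={}, hence cl(A)={red, gold, pink, teal, green, blue}
Orbit (k=closure, c=complement):
  1. A     = {gold, pink, blue}
  2. kA    = {red, gold, pink, teal, green, blue}
  3. cA    = {red, teal, green}
  4. ckA   = {}
(closed under both — stop)

4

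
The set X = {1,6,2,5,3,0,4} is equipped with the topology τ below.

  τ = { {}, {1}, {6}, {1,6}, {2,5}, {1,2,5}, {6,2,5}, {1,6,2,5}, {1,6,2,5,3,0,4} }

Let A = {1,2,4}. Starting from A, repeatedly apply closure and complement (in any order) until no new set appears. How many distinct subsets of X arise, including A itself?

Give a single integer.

10

complement {6,5,3,0}; its interior {6}; cl(A) = X∖{6} = {1,2,5,3,0,4}
With k = closure, c = complement:
  1. A     = {1,2,4}
  2. kA    = {1,2,5,3,0,4}
  3. cA    = {6,5,3,0}
  4. ckA   = {6}
  5. kcA   = {6,2,5,3,0,4}
  6. kckA  = {6,3,0,4}
  7. ckcA  = {1}
  8. ckckA = {1,2,5}
  9. kckcA = {1,3,0,4}
  10. ckckcA = {6,2,5}
k, c of each give nothing new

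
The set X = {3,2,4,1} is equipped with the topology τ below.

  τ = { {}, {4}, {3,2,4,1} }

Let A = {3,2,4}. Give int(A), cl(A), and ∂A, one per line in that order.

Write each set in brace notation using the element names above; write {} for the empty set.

int(A) = {4}
cl(A)  = {3,2,4,1}
∂A     = {3,2,1}

opens ⊆ A: {}, {4}; union → int = {4}
complement {1}; its interior {}; cl(A) = X∖{} = {3,2,4,1}
boundary = {3,2,4,1} ∖ {4} = {3,2,1}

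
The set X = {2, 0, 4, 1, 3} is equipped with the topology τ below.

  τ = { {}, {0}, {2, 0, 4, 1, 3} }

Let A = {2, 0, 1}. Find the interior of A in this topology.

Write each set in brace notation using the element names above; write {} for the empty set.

{0}

U open, U⊆A: {}, {0}. int(A) = ⋃ = {0}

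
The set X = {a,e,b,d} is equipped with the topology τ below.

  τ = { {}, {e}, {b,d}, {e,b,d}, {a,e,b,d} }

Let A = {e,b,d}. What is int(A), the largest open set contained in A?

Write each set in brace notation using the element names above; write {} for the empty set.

U open, U⊆A: {}, {e}, {b,d}, {e,b,d}. int(A) = ⋃ = {e,b,d}

{e,b,d}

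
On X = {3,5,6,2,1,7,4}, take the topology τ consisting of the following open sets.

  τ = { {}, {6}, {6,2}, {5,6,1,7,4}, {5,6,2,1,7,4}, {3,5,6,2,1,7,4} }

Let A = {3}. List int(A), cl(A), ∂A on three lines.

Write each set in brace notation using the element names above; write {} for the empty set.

U open, U⊆A: {}. int(A) = ⋃ = {}
X∖A={5,6,2,1,7,4}, int(X∖A)={5,6,2,1,7,4}, hence cl(A)={3}
∂A: remove int from cl → {3}

int(A) = {}
cl(A)  = {3}
∂A     = {3}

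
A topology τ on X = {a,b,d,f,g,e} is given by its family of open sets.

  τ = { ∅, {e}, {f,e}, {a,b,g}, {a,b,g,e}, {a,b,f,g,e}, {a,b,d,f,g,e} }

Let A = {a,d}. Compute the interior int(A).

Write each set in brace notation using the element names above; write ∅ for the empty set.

∅

open subsets of A: ∅; so int(A) = ∅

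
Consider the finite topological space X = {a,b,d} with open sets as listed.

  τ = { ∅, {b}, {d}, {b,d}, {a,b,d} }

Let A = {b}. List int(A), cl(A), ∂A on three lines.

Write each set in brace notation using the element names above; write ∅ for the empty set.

opens ⊆ A: ∅, {b}; union → int = {b}
complement {a,d}; its interior {d}; cl(A) = X∖{d} = {a,b}
boundary = {a,b} ∖ {b} = {a}

int(A) = {b}
cl(A)  = {a,b}
∂A     = {a}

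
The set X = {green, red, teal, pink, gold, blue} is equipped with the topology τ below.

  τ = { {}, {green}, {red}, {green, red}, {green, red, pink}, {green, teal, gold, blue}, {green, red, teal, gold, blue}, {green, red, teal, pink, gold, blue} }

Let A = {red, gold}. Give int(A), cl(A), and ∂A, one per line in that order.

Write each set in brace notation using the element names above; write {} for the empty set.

int(A) = {red}
cl(A)  = {red, teal, pink, gold, blue}
∂A     = {teal, pink, gold, blue}

interior: largest open inside A is {red} (from {}, {red})
cl via duality: int({green, teal, pink, blue}) = {green}, so X∖{green} = {red, teal, pink, gold, blue}
cl∖int = {teal, pink, gold, blue}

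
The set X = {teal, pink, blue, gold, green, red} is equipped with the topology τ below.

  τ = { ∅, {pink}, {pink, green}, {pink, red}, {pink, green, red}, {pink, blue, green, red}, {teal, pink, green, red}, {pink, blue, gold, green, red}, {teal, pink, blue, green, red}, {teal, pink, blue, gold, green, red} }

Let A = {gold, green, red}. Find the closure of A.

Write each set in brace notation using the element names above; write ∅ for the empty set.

complement {teal, pink, blue}; its interior {pink}; cl(A) = X∖{pink} = {teal, blue, gold, green, red}

{teal, blue, gold, green, red}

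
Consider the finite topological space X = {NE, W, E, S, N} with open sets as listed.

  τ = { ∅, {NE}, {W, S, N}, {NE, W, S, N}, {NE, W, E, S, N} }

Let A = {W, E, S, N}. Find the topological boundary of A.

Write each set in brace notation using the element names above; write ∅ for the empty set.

{E}

open subsets of A: ∅, {W, S, N}; so int(A) = {W, S, N}
closure: X∖int(X∖A) = X∖{NE} = {W, E, S, N}
∂A = {W, E, S, N} minus {W, S, N} = {E}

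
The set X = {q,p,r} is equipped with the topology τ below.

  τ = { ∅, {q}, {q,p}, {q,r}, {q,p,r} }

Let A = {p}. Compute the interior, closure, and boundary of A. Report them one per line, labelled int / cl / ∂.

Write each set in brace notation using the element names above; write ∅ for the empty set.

int(A) = ∅
cl(A)  = {p}
∂A     = {p}

opens ⊆ A: ∅; union → int = ∅
complement {q,r}; its interior {q,r}; cl(A) = X∖{q,r} = {p}
boundary = {p} ∖ ∅ = {p}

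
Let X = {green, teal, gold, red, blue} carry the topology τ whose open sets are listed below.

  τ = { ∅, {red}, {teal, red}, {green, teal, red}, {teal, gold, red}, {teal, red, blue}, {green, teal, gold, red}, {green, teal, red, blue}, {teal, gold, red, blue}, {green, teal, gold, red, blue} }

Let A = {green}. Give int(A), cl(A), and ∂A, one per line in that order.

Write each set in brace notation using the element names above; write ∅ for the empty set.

int(A) = ∅
cl(A)  = {green}
∂A     = {green}

interior: largest open inside A is ∅ (from ∅)
cl via duality: int({teal, gold, red, blue}) = {teal, gold, red, blue}, so X∖{teal, gold, red, blue} = {green}
cl∖int = {green}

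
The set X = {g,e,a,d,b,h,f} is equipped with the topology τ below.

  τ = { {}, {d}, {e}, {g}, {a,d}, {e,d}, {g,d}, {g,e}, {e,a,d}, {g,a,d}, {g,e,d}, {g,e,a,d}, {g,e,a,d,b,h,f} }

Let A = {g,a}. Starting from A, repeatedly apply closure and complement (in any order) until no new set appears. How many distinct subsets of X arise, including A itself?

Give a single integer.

cl via duality: int({e,d,b,h,f}) = {e,d}, so X∖{e,d} = {g,a,b,h,f}
Write k for closure, c for complement:
  1. A     = {g,a}
  2. kA    = {g,a,b,h,f}
  3. cA    = {e,d,b,h,f}
  4. ckA   = {e,d}
  5. kcA   = {e,a,d,b,h,f}
  6. ckcA  = {g}
  7. kckcA = {g,b,h,f}
  8. ckckcA = {e,a,d}
applying k or c yields no new set

8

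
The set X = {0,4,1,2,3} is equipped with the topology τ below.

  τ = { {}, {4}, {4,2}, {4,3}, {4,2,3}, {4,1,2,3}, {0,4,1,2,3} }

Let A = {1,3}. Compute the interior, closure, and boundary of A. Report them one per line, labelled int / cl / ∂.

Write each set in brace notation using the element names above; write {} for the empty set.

int(A) = {}
cl(A)  = {0,1,3}
∂A     = {0,1,3}

open subsets of A: {}; so int(A) = {}
closure: X∖int(X∖A) = X∖{4,2} = {0,1,3}
∂A = {0,1,3} minus {} = {0,1,3}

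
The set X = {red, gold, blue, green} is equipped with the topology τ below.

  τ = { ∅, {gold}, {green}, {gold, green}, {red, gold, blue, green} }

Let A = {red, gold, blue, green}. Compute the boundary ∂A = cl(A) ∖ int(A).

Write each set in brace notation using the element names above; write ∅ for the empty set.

open subsets of A: ∅, {gold}, {green}, {gold, green}, {red, gold, blue, green}; so int(A) = {red, gold, blue, green}
closure: X∖int(X∖A) = X∖∅ = {red, gold, blue, green}
∂A = {red, gold, blue, green} minus {red, gold, blue, green} = ∅

∅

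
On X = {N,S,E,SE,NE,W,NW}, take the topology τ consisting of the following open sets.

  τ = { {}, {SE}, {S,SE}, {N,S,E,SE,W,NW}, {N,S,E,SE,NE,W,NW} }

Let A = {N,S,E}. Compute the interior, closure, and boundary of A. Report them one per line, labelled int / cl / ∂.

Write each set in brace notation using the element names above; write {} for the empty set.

int(A) = {}
cl(A)  = {N,S,E,NE,W,NW}
∂A     = {N,S,E,NE,W,NW}

open subsets of A: {}; so int(A) = {}
closure: X∖int(X∖A) = X∖{SE} = {N,S,E,NE,W,NW}
∂A = {N,S,E,NE,W,NW} minus {} = {N,S,E,NE,W,NW}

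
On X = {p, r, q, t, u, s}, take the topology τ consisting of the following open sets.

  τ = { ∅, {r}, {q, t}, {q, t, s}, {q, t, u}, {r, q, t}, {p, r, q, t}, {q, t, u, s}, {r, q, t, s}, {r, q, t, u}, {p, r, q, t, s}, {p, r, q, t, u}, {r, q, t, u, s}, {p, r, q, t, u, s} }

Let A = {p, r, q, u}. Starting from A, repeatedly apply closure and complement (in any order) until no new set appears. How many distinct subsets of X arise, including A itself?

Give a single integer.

complement {t, s}; its interior ∅; cl(A) = X∖∅ = {p, r, q, t, u, s}
With k = closure, c = complement:
  1. A     = {p, r, q, u}
  2. kA    = {p, r, q, t, u, s}
  3. cA    = {t, s}
  4. ckA   = ∅
  5. kcA   = {p, q, t, u, s}
  6. ckcA  = {r}
  7. kckcA = {p, r}
  8. ckckcA = {q, t, u, s}
k, c of each give nothing new

8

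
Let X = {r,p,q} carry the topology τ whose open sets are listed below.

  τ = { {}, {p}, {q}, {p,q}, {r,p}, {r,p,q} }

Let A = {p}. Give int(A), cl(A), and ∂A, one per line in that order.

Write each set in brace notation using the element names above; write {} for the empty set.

int(A) = {p}
cl(A)  = {r,p}
∂A     = {r}

open subsets of A: {}, {p}; so int(A) = {p}
closure: X∖int(X∖A) = X∖{q} = {r,p}
∂A = {r,p} minus {p} = {r}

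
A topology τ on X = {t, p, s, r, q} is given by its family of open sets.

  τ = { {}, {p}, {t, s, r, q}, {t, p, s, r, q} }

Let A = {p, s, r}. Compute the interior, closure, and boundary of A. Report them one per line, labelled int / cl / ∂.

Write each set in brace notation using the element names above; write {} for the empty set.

int(A) = {p}
cl(A)  = {t, p, s, r, q}
∂A     = {t, s, r, q}

opens ⊆ A: {}, {p}; union → int = {p}
complement {t, q}; its interior {}; cl(A) = X∖{} = {t, p, s, r, q}
boundary = {t, p, s, r, q} ∖ {p} = {t, s, r, q}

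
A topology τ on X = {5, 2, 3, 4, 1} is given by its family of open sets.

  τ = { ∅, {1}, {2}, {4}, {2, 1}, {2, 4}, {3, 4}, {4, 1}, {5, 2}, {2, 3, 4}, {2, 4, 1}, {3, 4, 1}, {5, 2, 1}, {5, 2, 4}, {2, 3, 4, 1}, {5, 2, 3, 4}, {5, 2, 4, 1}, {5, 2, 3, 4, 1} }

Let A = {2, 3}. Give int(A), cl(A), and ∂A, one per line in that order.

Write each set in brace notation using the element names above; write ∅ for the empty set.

interior: largest open inside A is {2} (from ∅, {2})
cl via duality: int({5, 4, 1}) = {4, 1}, so X∖{4, 1} = {5, 2, 3}
cl∖int = {5, 3}

int(A) = {2}
cl(A)  = {5, 2, 3}
∂A     = {5, 3}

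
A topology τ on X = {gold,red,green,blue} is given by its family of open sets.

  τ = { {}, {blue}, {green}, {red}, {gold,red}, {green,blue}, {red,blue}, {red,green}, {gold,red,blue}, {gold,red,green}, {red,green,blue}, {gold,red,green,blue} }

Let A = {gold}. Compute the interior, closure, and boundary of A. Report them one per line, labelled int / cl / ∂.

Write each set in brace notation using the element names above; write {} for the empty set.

int(A) = {}
cl(A)  = {gold}
∂A     = {gold}

interior: largest open inside A is {} (from {})
cl via duality: int({red,green,blue}) = {red,green,blue}, so X∖{red,green,blue} = {gold}
cl∖int = {gold}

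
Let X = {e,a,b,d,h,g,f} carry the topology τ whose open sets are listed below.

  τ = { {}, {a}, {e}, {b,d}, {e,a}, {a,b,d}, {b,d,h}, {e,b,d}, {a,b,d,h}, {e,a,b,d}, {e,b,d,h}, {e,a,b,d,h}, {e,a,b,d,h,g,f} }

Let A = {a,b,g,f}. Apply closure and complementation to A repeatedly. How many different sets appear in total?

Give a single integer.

X∖A={e,d,h}, int(X∖A)={e}, hence cl(A)={a,b,d,h,g,f}
Orbit (k=closure, c=complement):
  1. A     = {a,b,g,f}
  2. kA    = {a,b,d,h,g,f}
  3. cA    = {e,d,h}
  4. ckA   = {e}
  5. kcA   = {e,b,d,h,g,f}
  6. kckA  = {e,g,f}
  7. ckcA  = {a}
  8. ckckA = {a,b,d,h}
  9. kckcA = {a,g,f}
  10. ckckcA = {e,b,d,h}
(closed under both — stop)

10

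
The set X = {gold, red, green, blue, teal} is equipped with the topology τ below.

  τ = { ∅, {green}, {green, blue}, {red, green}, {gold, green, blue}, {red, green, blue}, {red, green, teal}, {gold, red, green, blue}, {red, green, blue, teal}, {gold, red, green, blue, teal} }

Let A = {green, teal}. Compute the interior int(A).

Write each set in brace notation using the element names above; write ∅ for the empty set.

{green}

opens ⊆ A: ∅, {green}; union → int = {green}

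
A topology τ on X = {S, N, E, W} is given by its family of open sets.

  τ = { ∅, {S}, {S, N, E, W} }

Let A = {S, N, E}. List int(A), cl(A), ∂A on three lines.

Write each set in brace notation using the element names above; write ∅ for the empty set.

int(A) = {S}
cl(A)  = {S, N, E, W}
∂A     = {N, E, W}

U open, U⊆A: ∅, {S}. int(A) = ⋃ = {S}
X∖A={W}, int(X∖A)=∅, hence cl(A)={S, N, E, W}
∂A: remove int from cl → {N, E, W}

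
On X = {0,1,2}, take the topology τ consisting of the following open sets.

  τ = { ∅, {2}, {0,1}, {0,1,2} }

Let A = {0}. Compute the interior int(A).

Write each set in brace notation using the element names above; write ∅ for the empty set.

∅

interior: largest open inside A is ∅ (from ∅)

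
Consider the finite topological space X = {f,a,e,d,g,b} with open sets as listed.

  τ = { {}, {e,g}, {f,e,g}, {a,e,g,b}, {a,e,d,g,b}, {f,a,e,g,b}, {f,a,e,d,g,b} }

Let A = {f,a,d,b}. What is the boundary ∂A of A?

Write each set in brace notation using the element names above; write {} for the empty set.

open subsets of A: {}; so int(A) = {}
closure: X∖int(X∖A) = X∖{e,g} = {f,a,d,b}
∂A = {f,a,d,b} minus {} = {f,a,d,b}

{f,a,d,b}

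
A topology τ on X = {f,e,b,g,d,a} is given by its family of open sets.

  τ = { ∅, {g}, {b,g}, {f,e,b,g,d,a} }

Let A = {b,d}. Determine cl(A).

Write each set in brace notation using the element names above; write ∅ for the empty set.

closure: X∖int(X∖A) = X∖{g} = {f,e,b,d,a}

{f,e,b,d,a}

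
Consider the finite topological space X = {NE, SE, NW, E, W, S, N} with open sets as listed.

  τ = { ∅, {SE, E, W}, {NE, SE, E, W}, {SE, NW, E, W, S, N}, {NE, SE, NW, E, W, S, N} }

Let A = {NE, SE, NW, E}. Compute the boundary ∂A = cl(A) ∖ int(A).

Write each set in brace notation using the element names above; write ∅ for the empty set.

{NE, SE, NW, E, W, S, N}

interior: largest open inside A is ∅ (from ∅)
cl via duality: int({W, S, N}) = ∅, so X∖∅ = {NE, SE, NW, E, W, S, N}
cl∖int = {NE, SE, NW, E, W, S, N}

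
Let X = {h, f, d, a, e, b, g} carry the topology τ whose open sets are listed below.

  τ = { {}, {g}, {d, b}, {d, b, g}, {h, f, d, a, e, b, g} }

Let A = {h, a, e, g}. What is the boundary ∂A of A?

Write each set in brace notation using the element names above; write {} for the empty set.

{h, f, a, e}

U open, U⊆A: {}, {g}. int(A) = ⋃ = {g}
X∖A={f, d, b}, int(X∖A)={d, b}, hence cl(A)={h, f, a, e, g}
∂A: remove int from cl → {h, f, a, e}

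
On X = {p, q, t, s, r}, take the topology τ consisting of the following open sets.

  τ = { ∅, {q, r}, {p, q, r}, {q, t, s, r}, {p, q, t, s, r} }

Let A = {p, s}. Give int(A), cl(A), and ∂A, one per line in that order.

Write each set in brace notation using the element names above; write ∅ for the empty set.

interior: largest open inside A is ∅ (from ∅)
cl via duality: int({q, t, r}) = {q, r}, so X∖{q, r} = {p, t, s}
cl∖int = {p, t, s}

int(A) = ∅
cl(A)  = {p, t, s}
∂A     = {p, t, s}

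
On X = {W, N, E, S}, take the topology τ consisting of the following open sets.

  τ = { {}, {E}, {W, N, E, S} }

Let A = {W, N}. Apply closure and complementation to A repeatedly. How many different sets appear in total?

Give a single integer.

6

cl via duality: int({E, S}) = {E}, so X∖{E} = {W, N, S}
Write k for closure, c for complement:
  1. A     = {W, N}
  2. kA    = {W, N, S}
  3. cA    = {E, S}
  4. ckA   = {E}
  5. kcA   = {W, N, E, S}
  6. ckcA  = {}
applying k or c yields no new set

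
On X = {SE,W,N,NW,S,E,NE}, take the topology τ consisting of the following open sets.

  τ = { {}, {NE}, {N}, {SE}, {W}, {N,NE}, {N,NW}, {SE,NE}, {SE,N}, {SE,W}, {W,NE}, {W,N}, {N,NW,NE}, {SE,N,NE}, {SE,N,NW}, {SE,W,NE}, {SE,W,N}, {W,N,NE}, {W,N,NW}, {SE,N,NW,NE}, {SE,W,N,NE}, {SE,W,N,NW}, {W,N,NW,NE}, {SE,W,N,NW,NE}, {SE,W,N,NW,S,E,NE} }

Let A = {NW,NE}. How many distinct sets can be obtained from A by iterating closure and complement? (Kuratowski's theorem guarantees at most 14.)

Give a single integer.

complement {SE,W,N,S,E}; its interior {SE,W,N}; cl(A) = X∖{SE,W,N} = {NW,S,E,NE}
With k = closure, c = complement:
  1. A     = {NW,NE}
  2. kA    = {NW,S,E,NE}
  3. cA    = {SE,W,N,S,E}
  4. ckA   = {SE,W,N}
  5. kcA   = {SE,W,N,NW,S,E}
  6. ckcA  = {NE}
  7. kckcA = {S,E,NE}
  8. ckckcA = {SE,W,N,NW}
k, c of each give nothing new

8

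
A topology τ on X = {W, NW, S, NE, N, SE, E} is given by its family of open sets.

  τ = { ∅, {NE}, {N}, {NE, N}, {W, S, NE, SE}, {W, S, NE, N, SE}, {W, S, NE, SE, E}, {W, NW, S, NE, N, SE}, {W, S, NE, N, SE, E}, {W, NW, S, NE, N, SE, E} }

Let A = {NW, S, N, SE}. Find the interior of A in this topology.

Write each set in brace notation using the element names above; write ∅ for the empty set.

open subsets of A: ∅, {N}; so int(A) = {N}

{N}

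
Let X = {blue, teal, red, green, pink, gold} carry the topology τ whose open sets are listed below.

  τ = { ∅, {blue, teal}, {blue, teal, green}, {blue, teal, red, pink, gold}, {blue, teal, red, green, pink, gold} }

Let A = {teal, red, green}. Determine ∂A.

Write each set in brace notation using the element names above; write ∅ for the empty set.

interior: largest open inside A is ∅ (from ∅)
cl via duality: int({blue, pink, gold}) = ∅, so X∖∅ = {blue, teal, red, green, pink, gold}
cl∖int = {blue, teal, red, green, pink, gold}

{blue, teal, red, green, pink, gold}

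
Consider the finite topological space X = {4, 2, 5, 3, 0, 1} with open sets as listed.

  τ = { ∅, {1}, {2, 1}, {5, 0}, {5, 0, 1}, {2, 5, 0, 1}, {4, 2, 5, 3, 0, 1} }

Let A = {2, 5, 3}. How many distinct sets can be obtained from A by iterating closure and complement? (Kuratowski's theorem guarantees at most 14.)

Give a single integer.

10

X∖A={4, 0, 1}, int(X∖A)={1}, hence cl(A)={4, 2, 5, 3, 0}
Orbit (k=closure, c=complement):
  1. A     = {2, 5, 3}
  2. kA    = {4, 2, 5, 3, 0}
  3. cA    = {4, 0, 1}
  4. ckA   = {1}
  5. kcA   = {4, 2, 5, 3, 0, 1}
  6. kckA  = {4, 2, 3, 1}
  7. ckcA  = ∅
  8. ckckA = {5, 0}
  9. kckckA = {4, 5, 3, 0}
  10. ckckckA = {2, 1}
(closed under both — stop)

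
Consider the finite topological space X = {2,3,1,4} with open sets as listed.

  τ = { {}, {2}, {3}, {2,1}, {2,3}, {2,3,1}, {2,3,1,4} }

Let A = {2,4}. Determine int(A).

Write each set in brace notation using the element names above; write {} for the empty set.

{2}

U open, U⊆A: {}, {2}. int(A) = ⋃ = {2}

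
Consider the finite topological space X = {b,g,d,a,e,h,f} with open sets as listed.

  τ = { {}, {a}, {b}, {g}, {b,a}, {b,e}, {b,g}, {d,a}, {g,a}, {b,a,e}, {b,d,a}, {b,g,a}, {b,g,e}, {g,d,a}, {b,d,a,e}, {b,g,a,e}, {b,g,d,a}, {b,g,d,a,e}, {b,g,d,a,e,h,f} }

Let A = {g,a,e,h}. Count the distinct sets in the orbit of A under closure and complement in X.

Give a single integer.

10

closure: X∖int(X∖A) = X∖{b} = {g,d,a,e,h,f}
Let k=closure and c=complement:
  1. A     = {g,a,e,h}
  2. kA    = {g,d,a,e,h,f}
  3. cA    = {b,d,f}
  4. ckA   = {b}
  5. kcA   = {b,d,e,h,f}
  6. kckA  = {b,e,h,f}
  7. ckcA  = {g,a}
  8. ckckA = {g,d,a}
  9. kckcA = {g,d,a,h,f}
  10. ckckcA = {b,e}
— saturated at 10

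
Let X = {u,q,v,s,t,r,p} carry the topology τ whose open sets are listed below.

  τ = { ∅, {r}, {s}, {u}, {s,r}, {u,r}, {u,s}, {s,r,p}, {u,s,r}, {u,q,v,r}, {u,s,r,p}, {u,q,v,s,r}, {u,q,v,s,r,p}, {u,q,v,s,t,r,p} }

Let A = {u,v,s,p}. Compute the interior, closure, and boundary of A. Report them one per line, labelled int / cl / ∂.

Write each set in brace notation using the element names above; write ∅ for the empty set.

int(A) = {u,s}
cl(A)  = {u,q,v,s,t,p}
∂A     = {q,v,t,p}

open subsets of A: ∅, {u}, {s}, {u,s}; so int(A) = {u,s}
closure: X∖int(X∖A) = X∖{r} = {u,q,v,s,t,p}
∂A = {u,q,v,s,t,p} minus {u,s} = {q,v,t,p}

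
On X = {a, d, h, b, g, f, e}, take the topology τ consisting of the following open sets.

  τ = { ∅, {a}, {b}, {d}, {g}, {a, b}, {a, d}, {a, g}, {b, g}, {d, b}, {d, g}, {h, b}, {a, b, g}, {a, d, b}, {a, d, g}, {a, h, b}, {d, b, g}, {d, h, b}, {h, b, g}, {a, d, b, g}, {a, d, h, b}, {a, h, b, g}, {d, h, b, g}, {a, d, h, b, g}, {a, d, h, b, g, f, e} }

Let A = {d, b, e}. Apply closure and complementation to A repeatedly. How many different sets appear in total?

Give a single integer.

cl via duality: int({a, h, g, f}) = {a, g}, so X∖{a, g} = {d, h, b, f, e}
Write k for closure, c for complement:
  1. A     = {d, b, e}
  2. kA    = {d, h, b, f, e}
  3. cA    = {a, h, g, f}
  4. ckA   = {a, g}
  5. kcA   = {a, h, g, f, e}
  6. kckA  = {a, g, f, e}
  7. ckcA  = {d, b}
  8. ckckA = {d, h, b}
applying k or c yields no new set

8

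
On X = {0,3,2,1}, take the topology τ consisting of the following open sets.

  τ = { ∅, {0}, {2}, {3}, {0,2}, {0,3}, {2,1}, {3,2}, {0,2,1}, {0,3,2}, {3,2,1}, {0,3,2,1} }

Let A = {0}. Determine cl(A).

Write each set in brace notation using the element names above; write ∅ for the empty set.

complement {3,2,1}; its interior {3,2,1}; cl(A) = X∖{3,2,1} = {0}

{0}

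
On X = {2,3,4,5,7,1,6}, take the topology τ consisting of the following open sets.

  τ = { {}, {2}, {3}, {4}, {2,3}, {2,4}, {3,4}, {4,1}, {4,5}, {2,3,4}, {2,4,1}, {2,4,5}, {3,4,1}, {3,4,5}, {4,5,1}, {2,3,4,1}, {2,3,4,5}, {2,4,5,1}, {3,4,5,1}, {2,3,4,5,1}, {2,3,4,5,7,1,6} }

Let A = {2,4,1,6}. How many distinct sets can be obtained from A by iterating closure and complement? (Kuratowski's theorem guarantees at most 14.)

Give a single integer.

closure: X∖int(X∖A) = X∖{3} = {2,4,5,7,1,6}
Let k=closure and c=complement:
  1. A     = {2,4,1,6}
  2. kA    = {2,4,5,7,1,6}
  3. cA    = {3,5,7}
  4. ckA   = {3}
  5. kcA   = {3,5,7,6}
  6. kckA  = {3,7,6}
  7. ckcA  = {2,4,1}
  8. ckckA = {2,4,5,1}
— saturated at 8

8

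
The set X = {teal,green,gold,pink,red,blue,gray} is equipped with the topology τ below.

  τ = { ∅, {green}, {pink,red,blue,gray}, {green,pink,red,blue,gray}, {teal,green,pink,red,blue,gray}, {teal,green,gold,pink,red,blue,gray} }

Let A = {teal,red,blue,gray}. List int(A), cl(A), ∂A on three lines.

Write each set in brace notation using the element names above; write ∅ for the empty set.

interior: largest open inside A is ∅ (from ∅)
cl via duality: int({green,gold,pink}) = {green}, so X∖{green} = {teal,gold,pink,red,blue,gray}
cl∖int = {teal,gold,pink,red,blue,gray}

int(A) = ∅
cl(A)  = {teal,gold,pink,red,blue,gray}
∂A     = {teal,gold,pink,red,blue,gray}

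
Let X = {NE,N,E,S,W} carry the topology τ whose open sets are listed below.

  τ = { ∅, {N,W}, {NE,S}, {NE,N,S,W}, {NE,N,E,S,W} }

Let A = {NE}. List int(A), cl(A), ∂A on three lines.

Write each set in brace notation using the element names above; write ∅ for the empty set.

int(A) = ∅
cl(A)  = {NE,E,S}
∂A     = {NE,E,S}

interior: largest open inside A is ∅ (from ∅)
cl via duality: int({N,E,S,W}) = {N,W}, so X∖{N,W} = {NE,E,S}
cl∖int = {NE,E,S}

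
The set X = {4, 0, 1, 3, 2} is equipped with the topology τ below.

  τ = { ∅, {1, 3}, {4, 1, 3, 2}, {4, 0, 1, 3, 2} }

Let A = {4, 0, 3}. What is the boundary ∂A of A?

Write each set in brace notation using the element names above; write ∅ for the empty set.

{4, 0, 1, 3, 2}

opens ⊆ A: ∅; union → int = ∅
complement {1, 2}; its interior ∅; cl(A) = X∖∅ = {4, 0, 1, 3, 2}
boundary = {4, 0, 1, 3, 2} ∖ ∅ = {4, 0, 1, 3, 2}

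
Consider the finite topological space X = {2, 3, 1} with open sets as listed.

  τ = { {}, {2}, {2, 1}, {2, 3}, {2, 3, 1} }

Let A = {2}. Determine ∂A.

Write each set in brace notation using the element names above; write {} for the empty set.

{3, 1}

U open, U⊆A: {}, {2}. int(A) = ⋃ = {2}
X∖A={3, 1}, int(X∖A)={}, hence cl(A)={2, 3, 1}
∂A: remove int from cl → {3, 1}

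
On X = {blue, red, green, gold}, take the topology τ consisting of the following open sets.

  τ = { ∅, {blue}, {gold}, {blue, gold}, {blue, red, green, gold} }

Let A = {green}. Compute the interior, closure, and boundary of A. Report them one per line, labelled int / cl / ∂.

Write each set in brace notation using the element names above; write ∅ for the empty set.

int(A) = ∅
cl(A)  = {red, green}
∂A     = {red, green}

U open, U⊆A: ∅. int(A) = ⋃ = ∅
X∖A={blue, red, gold}, int(X∖A)={blue, gold}, hence cl(A)={red, green}
∂A: remove int from cl → {red, green}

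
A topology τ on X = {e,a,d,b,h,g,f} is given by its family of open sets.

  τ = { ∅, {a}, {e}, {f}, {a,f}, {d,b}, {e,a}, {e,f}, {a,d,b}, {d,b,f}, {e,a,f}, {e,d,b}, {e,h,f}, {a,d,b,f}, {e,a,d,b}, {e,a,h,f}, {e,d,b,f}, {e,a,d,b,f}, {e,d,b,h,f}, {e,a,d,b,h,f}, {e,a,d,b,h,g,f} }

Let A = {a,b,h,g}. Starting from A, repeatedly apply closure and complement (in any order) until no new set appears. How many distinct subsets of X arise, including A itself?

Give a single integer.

X∖A={e,d,f}, int(X∖A)={e,f}, hence cl(A)={a,d,b,h,g}
Orbit (k=closure, c=complement):
  1. A     = {a,b,h,g}
  2. kA    = {a,d,b,h,g}
  3. cA    = {e,d,f}
  4. ckA   = {e,f}
  5. kcA   = {e,d,b,h,g,f}
  6. kckA  = {e,h,g,f}
  7. ckcA  = {a}
  8. ckckA = {a,d,b}
  9. kckcA = {a,g}
  10. kckckA = {a,d,b,g}
  11. ckckcA = {e,d,b,h,f}
  12. ckckckA = {e,h,f}
(closed under both — stop)

12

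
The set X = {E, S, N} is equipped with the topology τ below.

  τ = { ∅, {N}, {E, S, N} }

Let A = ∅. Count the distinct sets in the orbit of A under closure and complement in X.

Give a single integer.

2

closure: X∖int(X∖A) = X∖{E, S, N} = ∅
Let k=closure and c=complement:
  1. A     = ∅
  2. cA    = {E, S, N}
— saturated at 2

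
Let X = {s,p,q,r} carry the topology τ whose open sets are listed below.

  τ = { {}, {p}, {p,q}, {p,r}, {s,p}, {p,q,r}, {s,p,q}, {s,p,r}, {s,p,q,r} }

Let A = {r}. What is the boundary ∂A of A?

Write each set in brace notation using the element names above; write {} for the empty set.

{r}

U open, U⊆A: {}. int(A) = ⋃ = {}
X∖A={s,p,q}, int(X∖A)={s,p,q}, hence cl(A)={r}
∂A: remove int from cl → {r}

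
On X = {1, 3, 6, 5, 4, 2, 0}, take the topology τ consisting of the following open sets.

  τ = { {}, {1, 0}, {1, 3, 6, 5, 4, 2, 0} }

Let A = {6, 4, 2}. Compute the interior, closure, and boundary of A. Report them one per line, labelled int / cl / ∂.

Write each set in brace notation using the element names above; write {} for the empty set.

int(A) = {}
cl(A)  = {3, 6, 5, 4, 2}
∂A     = {3, 6, 5, 4, 2}

open subsets of A: {}; so int(A) = {}
closure: X∖int(X∖A) = X∖{1, 0} = {3, 6, 5, 4, 2}
∂A = {3, 6, 5, 4, 2} minus {} = {3, 6, 5, 4, 2}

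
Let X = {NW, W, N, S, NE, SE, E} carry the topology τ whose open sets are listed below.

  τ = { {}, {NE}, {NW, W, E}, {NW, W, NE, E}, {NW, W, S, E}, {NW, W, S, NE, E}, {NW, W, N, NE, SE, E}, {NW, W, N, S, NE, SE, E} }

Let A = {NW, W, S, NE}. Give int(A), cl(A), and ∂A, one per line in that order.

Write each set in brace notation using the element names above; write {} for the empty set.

int(A) = {NE}
cl(A)  = {NW, W, N, S, NE, SE, E}
∂A     = {NW, W, N, S, SE, E}

opens ⊆ A: {}, {NE}; union → int = {NE}
complement {N, SE, E}; its interior {}; cl(A) = X∖{} = {NW, W, N, S, NE, SE, E}
boundary = {NW, W, N, S, NE, SE, E} ∖ {NE} = {NW, W, N, S, SE, E}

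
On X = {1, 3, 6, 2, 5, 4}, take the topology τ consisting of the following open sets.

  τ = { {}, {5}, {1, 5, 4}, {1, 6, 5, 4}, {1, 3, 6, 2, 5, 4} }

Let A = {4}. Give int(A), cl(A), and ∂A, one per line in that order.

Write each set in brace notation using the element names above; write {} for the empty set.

int(A) = {}
cl(A)  = {1, 3, 6, 2, 4}
∂A     = {1, 3, 6, 2, 4}

interior: largest open inside A is {} (from {})
cl via duality: int({1, 3, 6, 2, 5}) = {5}, so X∖{5} = {1, 3, 6, 2, 4}
cl∖int = {1, 3, 6, 2, 4}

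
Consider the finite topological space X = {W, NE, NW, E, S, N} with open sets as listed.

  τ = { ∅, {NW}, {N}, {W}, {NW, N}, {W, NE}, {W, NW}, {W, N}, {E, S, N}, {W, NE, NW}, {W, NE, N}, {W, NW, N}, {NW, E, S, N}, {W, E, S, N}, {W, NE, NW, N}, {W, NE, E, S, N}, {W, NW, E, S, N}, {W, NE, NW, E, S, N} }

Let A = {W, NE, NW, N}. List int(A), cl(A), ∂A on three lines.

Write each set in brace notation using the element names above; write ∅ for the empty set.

interior: largest open inside A is {W, NE, NW, N} (from ∅, {N}, {NW}, {W}, {W, NE}, {W, NW}, {NW, N}, {W, N}, {W, NW, N}, {W, NE, N}, {W, NE, NW}, {W, NE, NW, N})
cl via duality: int({E, S}) = ∅, so X∖∅ = {W, NE, NW, E, S, N}
cl∖int = {E, S}

int(A) = {W, NE, NW, N}
cl(A)  = {W, NE, NW, E, S, N}
∂A     = {E, S}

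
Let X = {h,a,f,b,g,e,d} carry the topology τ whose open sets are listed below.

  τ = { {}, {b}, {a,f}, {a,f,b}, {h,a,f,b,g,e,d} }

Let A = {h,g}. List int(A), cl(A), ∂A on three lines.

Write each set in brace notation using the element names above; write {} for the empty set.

int(A) = {}
cl(A)  = {h,g,e,d}
∂A     = {h,g,e,d}

open subsets of A: {}; so int(A) = {}
closure: X∖int(X∖A) = X∖{a,f,b} = {h,g,e,d}
∂A = {h,g,e,d} minus {} = {h,g,e,d}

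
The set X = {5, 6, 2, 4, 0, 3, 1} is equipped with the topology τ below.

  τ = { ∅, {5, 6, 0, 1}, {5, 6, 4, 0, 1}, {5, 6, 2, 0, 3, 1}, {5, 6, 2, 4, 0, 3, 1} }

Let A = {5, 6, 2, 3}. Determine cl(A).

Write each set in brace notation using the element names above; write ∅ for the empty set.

{5, 6, 2, 4, 0, 3, 1}

closure: X∖int(X∖A) = X∖∅ = {5, 6, 2, 4, 0, 3, 1}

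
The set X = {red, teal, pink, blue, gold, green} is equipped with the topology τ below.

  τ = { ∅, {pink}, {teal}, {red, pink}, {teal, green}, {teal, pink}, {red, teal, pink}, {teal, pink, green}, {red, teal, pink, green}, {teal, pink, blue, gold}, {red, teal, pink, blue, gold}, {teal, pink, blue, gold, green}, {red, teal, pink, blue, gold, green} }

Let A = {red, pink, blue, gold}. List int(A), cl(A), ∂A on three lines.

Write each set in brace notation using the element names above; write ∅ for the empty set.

opens ⊆ A: ∅, {pink}, {red, pink}; union → int = {red, pink}
complement {teal, green}; its interior {teal, green}; cl(A) = X∖{teal, green} = {red, pink, blue, gold}
boundary = {red, pink, blue, gold} ∖ {red, pink} = {blue, gold}

int(A) = {red, pink}
cl(A)  = {red, pink, blue, gold}
∂A     = {blue, gold}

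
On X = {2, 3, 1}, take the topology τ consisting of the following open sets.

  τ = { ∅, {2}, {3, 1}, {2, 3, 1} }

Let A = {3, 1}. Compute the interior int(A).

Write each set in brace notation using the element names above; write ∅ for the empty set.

{3, 1}

open subsets of A: ∅, {3, 1}; so int(A) = {3, 1}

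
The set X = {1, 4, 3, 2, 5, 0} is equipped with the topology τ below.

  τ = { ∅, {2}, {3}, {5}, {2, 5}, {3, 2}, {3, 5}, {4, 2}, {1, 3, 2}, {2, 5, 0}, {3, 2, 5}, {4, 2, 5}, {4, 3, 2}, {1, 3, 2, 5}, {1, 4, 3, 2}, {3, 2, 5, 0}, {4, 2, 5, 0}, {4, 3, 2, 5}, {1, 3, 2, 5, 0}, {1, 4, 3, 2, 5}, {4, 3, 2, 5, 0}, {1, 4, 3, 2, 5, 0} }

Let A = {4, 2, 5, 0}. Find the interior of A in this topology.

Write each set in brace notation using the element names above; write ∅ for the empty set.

{4, 2, 5, 0}

open subsets of A: ∅, {2}, {5}, {2, 5}, {4, 2}, {2, 5, 0}, {4, 2, 5}, {4, 2, 5, 0}; so int(A) = {4, 2, 5, 0}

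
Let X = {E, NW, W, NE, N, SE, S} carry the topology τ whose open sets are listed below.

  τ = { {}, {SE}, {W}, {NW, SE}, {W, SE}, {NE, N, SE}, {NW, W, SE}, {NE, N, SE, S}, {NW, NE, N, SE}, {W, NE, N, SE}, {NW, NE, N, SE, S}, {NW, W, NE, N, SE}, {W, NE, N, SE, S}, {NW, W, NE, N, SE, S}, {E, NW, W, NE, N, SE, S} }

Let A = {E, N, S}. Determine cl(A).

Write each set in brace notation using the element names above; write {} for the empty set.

closure: X∖int(X∖A) = X∖{NW, W, SE} = {E, NE, N, S}

{E, NE, N, S}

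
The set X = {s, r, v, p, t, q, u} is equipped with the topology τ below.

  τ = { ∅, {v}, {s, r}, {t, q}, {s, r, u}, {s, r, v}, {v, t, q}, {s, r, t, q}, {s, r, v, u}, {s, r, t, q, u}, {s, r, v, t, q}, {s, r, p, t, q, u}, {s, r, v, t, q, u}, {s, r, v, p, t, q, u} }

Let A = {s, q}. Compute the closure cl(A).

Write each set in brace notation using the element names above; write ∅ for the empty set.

{s, r, p, t, q, u}

complement {r, v, p, t, u}; its interior {v}; cl(A) = X∖{v} = {s, r, p, t, q, u}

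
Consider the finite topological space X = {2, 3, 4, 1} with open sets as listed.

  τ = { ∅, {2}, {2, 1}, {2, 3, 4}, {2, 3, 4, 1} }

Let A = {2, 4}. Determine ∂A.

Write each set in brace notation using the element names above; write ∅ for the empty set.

U open, U⊆A: ∅, {2}. int(A) = ⋃ = {2}
X∖A={3, 1}, int(X∖A)=∅, hence cl(A)={2, 3, 4, 1}
∂A: remove int from cl → {3, 4, 1}

{3, 4, 1}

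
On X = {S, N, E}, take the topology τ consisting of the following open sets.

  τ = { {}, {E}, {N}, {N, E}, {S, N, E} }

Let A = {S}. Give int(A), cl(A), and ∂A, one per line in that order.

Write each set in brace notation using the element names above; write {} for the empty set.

opens ⊆ A: {}; union → int = {}
complement {N, E}; its interior {N, E}; cl(A) = X∖{N, E} = {S}
boundary = {S} ∖ {} = {S}

int(A) = {}
cl(A)  = {S}
∂A     = {S}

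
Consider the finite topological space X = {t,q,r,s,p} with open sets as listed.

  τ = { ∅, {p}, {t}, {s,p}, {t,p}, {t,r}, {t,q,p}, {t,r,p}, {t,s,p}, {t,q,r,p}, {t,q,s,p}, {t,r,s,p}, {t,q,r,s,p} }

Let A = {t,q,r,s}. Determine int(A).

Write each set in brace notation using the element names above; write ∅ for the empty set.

{t,r}

opens ⊆ A: ∅, {t}, {t,r}; union → int = {t,r}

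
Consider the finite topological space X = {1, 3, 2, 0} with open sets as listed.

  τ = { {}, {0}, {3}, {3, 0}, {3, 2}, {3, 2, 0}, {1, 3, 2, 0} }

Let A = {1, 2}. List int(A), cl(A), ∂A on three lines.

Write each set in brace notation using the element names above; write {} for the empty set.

int(A) = {}
cl(A)  = {1, 2}
∂A     = {1, 2}

open subsets of A: {}; so int(A) = {}
closure: X∖int(X∖A) = X∖{3, 0} = {1, 2}
∂A = {1, 2} minus {} = {1, 2}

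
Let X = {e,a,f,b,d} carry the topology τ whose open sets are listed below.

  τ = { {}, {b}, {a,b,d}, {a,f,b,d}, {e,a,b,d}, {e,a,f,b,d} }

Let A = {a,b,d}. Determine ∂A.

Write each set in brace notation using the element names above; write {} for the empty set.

{e,f}

opens ⊆ A: {}, {b}, {a,b,d}; union → int = {a,b,d}
complement {e,f}; its interior {}; cl(A) = X∖{} = {e,a,f,b,d}
boundary = {e,a,f,b,d} ∖ {a,b,d} = {e,f}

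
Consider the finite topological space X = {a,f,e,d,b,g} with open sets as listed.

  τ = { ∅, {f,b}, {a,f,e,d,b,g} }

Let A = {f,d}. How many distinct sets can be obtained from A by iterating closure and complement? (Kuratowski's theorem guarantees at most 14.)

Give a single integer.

complement {a,e,b,g}; its interior ∅; cl(A) = X∖∅ = {a,f,e,d,b,g}
With k = closure, c = complement:
  1. A     = {f,d}
  2. kA    = {a,f,e,d,b,g}
  3. cA    = {a,e,b,g}
  4. ckA   = ∅
k, c of each give nothing new

4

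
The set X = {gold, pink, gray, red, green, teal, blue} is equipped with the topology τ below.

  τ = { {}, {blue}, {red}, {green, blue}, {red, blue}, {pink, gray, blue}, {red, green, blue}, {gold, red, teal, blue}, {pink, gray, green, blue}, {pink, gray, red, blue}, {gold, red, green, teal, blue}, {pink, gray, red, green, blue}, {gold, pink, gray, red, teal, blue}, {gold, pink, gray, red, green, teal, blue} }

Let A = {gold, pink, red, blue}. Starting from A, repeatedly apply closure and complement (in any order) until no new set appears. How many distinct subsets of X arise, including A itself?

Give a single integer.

6

X∖A={gray, green, teal}, int(X∖A)={}, hence cl(A)={gold, pink, gray, red, green, teal, blue}
Orbit (k=closure, c=complement):
  1. A     = {gold, pink, red, blue}
  2. kA    = {gold, pink, gray, red, green, teal, blue}
  3. cA    = {gray, green, teal}
  4. ckA   = {}
  5. kcA   = {gold, pink, gray, green, teal}
  6. ckcA  = {red, blue}
(closed under both — stop)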